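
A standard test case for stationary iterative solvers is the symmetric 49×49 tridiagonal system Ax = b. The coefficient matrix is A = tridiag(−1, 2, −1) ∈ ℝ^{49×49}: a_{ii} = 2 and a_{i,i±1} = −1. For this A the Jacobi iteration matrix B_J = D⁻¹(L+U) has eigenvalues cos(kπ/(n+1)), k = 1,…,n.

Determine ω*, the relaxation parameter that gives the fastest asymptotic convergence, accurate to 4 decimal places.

ρ_J = max_k |cos(kπ/50)| = cos(π/50) = 0.9980
√(1−ρ_J²) = |sin(π/50)| = 0.06279
[ω*] 2 ÷ (1 + 0.06279) = 2 ÷ 1.06279 = 1.8818.
ρ_SOR = ω* − 1 ≈ 0.8818.

ω* = 1.8818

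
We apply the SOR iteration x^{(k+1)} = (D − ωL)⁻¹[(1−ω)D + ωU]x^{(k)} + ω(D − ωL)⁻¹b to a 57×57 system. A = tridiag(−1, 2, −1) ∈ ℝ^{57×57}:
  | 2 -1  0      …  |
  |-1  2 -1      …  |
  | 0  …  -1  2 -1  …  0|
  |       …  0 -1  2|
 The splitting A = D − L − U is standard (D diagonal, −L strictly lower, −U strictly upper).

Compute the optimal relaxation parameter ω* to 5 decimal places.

B_J for the 57×57 system has eigenvalues cos(kπ/58); ρ_J = cos(π/58) = 0.99853.
√(1 − cos²(π/58)) = sin(π/58) ≈ 0.054139.
ω* = 2 / (1 + 0.054139) = 2 / 1.054139 ≈ 1.89728.
ρ_SOR = ω* − 1 = 1.89728 − 1 = 0.89728.

ω* = 1.89728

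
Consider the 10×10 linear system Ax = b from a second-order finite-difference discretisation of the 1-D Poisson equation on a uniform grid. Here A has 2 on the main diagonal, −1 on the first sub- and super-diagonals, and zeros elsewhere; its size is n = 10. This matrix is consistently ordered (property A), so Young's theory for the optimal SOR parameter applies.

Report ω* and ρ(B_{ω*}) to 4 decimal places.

ω* = 1.5604, ρ_SOR = 0.5604

spectrum of D⁻¹(L+U) = {cos(kπ/11) : 1≤k≤10}; ρ_J = cos(π/11) = 0.9595.
√(1−ρ_J²) simplifies to sin(π/11) = 0.28173.
Young: ω* = 2/(1+√(1−ρ_J²)) = 2/(1+0.28173) = 2/1.28173 = 1.5604.
ρ_SOR = ω* − 1 ≈ 0.5604.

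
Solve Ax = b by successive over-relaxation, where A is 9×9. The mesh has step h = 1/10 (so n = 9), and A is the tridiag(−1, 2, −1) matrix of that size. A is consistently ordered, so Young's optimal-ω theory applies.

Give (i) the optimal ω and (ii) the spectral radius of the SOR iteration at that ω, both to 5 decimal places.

B_J for the 9×9 system has eigenvalues cos(kπ/10); ρ_J = cos(π/10) = 0.95106.
root = sin(π/10) = 0.309017  (since 1−cos² = sin²).
[ω*] 2 ÷ (1 + 0.309017) = 2 ÷ 1.309017 = 1.52786.
ρ(B_{ω*}) = ω*−1 = 0.52786

ω* = 1.52786, ρ_SOR = 0.52786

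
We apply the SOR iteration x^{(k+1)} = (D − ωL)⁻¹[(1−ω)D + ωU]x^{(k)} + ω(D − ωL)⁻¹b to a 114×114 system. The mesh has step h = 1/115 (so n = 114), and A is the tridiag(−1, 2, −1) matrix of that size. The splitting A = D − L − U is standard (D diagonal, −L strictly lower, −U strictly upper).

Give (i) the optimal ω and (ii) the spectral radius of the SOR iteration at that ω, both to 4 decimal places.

½·tridiag(1,0,1) at n=114: λ_k = cos(kπ/115); max |λ| at k=1 ⇒ ρ_J = cos(π/115) ≈ 0.9996.
root = sin(π/115) = 0.02731  (since 1−cos² = sin²).
ω* = 2 / (1 + 0.02731) = 2 / 1.02731 ≈ 1.9468.
and ρ(B_{ω*}) = 1.9468 − 1 = 0.9468.

ω* = 1.9468, ρ_SOR = 0.9468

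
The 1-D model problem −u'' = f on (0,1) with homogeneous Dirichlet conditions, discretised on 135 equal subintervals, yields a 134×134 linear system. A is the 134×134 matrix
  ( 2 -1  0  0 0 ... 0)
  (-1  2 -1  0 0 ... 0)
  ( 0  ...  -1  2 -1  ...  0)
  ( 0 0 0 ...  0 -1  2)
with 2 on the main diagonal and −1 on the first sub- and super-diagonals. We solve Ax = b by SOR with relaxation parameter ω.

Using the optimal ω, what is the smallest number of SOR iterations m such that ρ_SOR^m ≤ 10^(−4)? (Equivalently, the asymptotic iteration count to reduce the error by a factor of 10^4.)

m = 198

½·tridiag(1,0,1) at n=134: λ_k = cos(kπ/135); max |λ| at k=1 ⇒ ρ_J = cos(π/135) ≈ 0.9997292.
√(1−ρ_J²) = |sin(π/135)| = 0.0232690
So ω* = 2/1.0232690 = 1.9545203 (Young).
ρ_SOR = ω* − 1 ≈ 0.9545203.
ρ_SOR^m ≤ 10^(−4) ⇔ m ≥ 4·ln10/(−ln 0.9545203) = 9.21034/0.0465464 = 197.874; m = ⌈197.874⌉ = 198.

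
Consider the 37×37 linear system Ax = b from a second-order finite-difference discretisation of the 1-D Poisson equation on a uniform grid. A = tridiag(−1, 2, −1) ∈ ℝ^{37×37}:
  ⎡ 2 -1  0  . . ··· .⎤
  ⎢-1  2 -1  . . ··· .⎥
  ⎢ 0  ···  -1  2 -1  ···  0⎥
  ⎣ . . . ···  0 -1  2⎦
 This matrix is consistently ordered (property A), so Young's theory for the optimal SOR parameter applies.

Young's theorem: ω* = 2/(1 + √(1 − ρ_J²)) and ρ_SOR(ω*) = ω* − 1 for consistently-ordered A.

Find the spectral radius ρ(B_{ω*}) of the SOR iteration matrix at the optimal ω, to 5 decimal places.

ρ_SOR = 0.84744

[ρ_J] n=37: ρ(B_J) = cos(π/(n+1)) = cos(π/38) = 0.99658.
√(1−ρ_J²) simplifies to sin(π/38) = 0.082579.
ω* = 2/(1 + 0.082579) = 2/1.082579 = 1.84744.
Hence ρ(B_{ω*}) = 1.84744 − 1 = 0.84744.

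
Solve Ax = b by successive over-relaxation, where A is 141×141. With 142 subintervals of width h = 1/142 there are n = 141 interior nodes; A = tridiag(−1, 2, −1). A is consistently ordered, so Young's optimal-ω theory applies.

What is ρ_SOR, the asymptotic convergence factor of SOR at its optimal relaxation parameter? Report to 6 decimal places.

[ρ_J] n=141: ρ(B_J) = cos(π/(n+1)) = cos(π/142) = 0.999755.
√(1 − cos²(π/142)) = sin(π/142) ≈ 0.0221221.
Then 2/(1+√(1−ρ_J²)) = 2/(1+0.0221221); ω* = 2/1.0221221 = 1.956713.
ρ_SOR = ω* − 1 = 1.956713 − 1 = 0.956713.

ρ_SOR = 0.956713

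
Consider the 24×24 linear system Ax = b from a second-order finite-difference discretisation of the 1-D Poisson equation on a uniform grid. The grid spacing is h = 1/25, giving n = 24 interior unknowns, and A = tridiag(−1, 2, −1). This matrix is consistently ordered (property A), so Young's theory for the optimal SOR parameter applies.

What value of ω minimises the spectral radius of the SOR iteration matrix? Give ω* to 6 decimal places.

spectrum of D⁻¹(L+U) = {cos(kπ/25) : 1≤k≤24}; ρ_J = cos(π/25) = 0.992115.
1 − cos²(π/25) = sin²(π/25) ⇒ √(1−ρ_J²) = sin(π/25) = 0.1253332.
[ω*] 2 ÷ (1 + 0.1253332) = 2 ÷ 1.1253332 = 1.777251.
ρ_SOR = ω* − 1 = 1.777251 − 1 = 0.777251.

ω* = 1.777251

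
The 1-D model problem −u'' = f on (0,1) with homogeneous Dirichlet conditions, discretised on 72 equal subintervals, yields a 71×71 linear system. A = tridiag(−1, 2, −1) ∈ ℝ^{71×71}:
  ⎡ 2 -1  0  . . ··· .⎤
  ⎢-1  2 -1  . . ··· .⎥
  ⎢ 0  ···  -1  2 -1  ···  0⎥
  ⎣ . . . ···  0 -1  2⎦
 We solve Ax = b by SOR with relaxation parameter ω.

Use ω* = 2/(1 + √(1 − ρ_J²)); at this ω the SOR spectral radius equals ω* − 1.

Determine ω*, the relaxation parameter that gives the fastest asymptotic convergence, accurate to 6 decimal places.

With n=71, ρ(Jacobi) = cos(π/72) = 0.999048.
root = sin(π/72) = 0.0436194  (since 1−cos² = sin²).
ω* = 2/(1 + 0.0436194) = 2/1.0436194 = 1.916407.
ρ(B_{ω*}) = ω*−1 = 0.916407

ω* = 1.916407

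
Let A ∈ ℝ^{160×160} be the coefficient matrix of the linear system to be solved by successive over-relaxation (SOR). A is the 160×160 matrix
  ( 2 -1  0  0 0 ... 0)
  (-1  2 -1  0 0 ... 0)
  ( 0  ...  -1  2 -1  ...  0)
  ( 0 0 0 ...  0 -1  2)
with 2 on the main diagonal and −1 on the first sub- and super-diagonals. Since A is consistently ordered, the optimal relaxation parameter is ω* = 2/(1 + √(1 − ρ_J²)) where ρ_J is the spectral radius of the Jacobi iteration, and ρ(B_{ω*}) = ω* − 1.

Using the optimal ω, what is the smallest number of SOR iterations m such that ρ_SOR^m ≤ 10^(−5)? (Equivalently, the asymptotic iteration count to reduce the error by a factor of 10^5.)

m = 295

[ρ_J] n=160: ρ(B_J) = cos(π/(n+1)) = cos(π/161) = 0.9998096.
√(1 − cos²(π/161)) = sin(π/161) ≈ 0.0195118.
So ω* = 2/1.0195118 = 1.9617232 (Young).
ρ(B_{ω*}) = ω*−1 = 0.9617232
m ≥ 5·ln10 / (−ln 0.9617232) = 294.986; smallest integer m = 295.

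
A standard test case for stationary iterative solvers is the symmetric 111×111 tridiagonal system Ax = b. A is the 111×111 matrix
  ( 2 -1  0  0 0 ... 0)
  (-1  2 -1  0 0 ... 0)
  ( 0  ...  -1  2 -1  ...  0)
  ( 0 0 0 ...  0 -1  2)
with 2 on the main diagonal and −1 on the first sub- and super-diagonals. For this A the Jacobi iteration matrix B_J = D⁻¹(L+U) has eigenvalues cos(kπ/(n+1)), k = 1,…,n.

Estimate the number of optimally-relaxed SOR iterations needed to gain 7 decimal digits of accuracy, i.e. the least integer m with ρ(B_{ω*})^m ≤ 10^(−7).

m = 288

spectrum of D⁻¹(L+U) = {cos(kπ/112) : 1≤k≤111}; ρ_J = cos(π/112) = 0.9996066.
root = sin(π/112) = 0.0280463  (since 1−cos² = sin²).
Young: ω* = 2/(1+√(1−ρ_J²)) = 2/(1+0.0280463) = 2/1.0280463 = 1.9454377.
Hence ρ(B_{ω*}) = 1.9454377 − 1 = 0.9454377.
(0.9454377)^m ≤ 10^{−7}  ⇒  m·ln(0.9454377) ≤ −7·ln10  ⇒  m ≥ 287.273  ⇒  m = 288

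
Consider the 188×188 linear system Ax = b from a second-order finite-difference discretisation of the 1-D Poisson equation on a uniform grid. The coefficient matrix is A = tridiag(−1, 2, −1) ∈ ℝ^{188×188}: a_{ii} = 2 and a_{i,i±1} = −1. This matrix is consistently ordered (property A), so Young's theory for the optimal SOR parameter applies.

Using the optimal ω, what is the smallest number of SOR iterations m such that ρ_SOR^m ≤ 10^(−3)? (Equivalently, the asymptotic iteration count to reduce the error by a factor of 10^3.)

B_J for the 188×188 system has eigenvalues cos(kπ/189); ρ_J = cos(π/189) = 0.9998619.
√(1−ρ_J²) = |sin(π/189)| = 0.0166214
ω* = 2/(1+0.0166214) = 1.9673007
[ρ_SOR] ω* − 1 = 0.9673007.
Need (0.9673007)^m ≤ 10^(−3): m ≥ 3·ln10/|ln 0.9673007| = 6.90776/0.0332459 = 207.778 ⇒ m = 208.

m = 208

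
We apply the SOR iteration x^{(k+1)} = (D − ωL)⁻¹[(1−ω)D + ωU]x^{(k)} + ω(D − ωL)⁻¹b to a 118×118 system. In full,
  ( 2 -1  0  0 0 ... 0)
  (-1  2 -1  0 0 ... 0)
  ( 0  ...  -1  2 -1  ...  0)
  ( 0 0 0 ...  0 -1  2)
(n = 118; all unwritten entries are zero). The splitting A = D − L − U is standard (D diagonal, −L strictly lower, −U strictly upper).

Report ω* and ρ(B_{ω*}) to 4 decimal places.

ω* = 1.9486, ρ_SOR = 0.9486

spectrum of D⁻¹(L+U) = {cos(kπ/119) : 1≤k≤118}; ρ_J = cos(π/119) = 0.9997.
1 − cos²(π/119) = sin²(π/119) ⇒ √(1−ρ_J²) = sin(π/119) = 0.02640.
Young: ω* = 2/(1+√(1−ρ_J²)) = 2/(1+0.02640) = 2/1.02640 = 1.9486.
Hence ρ(B_{ω*}) = 1.9486 − 1 = 0.9486.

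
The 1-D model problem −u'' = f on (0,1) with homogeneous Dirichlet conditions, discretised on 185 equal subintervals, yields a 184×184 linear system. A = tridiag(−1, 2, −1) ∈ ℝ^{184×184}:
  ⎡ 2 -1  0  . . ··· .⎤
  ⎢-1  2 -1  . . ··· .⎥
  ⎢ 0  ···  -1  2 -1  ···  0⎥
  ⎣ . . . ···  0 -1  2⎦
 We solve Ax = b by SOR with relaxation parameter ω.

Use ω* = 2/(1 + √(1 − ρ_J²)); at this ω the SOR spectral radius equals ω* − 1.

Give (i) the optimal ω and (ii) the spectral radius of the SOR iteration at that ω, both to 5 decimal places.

n=184: λ(B_J) = 1 − λ(A)/2 = cos(kπ/185); k=1 gives ρ_J = 0.99986.
1 − cos²(π/185) = sin²(π/185) ⇒ √(1−ρ_J²) = sin(π/185) = 0.016981.
Then 2/(1+√(1−ρ_J²)) = 2/(1+0.016981); ω* = 2/1.016981 = 1.96661.
Hence ρ(B_{ω*}) = 1.96661 − 1 = 0.96661.

ω* = 1.96661, ρ_SOR = 0.96661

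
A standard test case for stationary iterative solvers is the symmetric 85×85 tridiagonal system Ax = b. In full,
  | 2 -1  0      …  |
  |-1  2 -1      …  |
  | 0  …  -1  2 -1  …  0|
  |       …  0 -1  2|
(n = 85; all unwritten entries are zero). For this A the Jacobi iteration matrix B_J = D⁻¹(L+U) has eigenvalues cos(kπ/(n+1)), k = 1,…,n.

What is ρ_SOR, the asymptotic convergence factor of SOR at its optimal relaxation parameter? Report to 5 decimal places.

spectrum of D⁻¹(L+U) = {cos(kπ/86) : 1≤k≤85}; ρ_J = cos(π/86) = 0.99933.
root = sin(π/86) = 0.036522  (since 1−cos² = sin²).
ω* = 2/(1 + 0.036522) = 2/1.036522 = 1.92953.
At ω = 1.92953 every |λ(B_ω)| = ω−1, so ρ_SOR = 0.92953.

ρ_SOR = 0.92953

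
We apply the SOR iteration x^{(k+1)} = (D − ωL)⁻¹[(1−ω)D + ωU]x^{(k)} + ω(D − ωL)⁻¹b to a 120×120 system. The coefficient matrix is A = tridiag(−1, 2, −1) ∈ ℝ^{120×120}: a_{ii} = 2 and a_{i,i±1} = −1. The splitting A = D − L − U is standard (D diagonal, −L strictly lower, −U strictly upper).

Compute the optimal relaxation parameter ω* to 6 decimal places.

ω* = 1.949392

spectrum of D⁻¹(L+U) = {cos(kπ/121) : 1≤k≤120}; ρ_J = cos(π/121) = 0.999663.
√(1 − cos²(π/121)) = sin(π/121) ≈ 0.0259607.
ω* = 2/(1+0.0259607) = 1.949392
At ω = 1.949392 every |λ(B_ω)| = ω−1, so ρ_SOR = 0.949392.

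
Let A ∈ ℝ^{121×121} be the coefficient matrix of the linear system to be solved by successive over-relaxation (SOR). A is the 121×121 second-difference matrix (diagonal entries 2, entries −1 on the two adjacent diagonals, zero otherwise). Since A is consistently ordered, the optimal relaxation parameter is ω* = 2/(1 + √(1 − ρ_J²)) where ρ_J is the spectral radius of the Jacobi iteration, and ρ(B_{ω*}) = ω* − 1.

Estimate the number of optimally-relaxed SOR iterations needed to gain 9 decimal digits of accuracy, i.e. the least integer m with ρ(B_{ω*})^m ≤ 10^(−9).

spectrum of D⁻¹(L+U) = {cos(kπ/122) : 1≤k≤121}; ρ_J = cos(π/122) = 0.9996685.
√(1−ρ_J²) = |sin(π/122)| = 0.0257479
ω* = 2/(1+0.0257479) = 1.9497968
[ρ_SOR] ω* − 1 = 0.9497968.
9·ln10 = 20.7233; −ln(0.9497968) = 0.0515072; m = ⌈20.7233/0.0515072⌉ = ⌈402.338⌉ = 403.

m = 403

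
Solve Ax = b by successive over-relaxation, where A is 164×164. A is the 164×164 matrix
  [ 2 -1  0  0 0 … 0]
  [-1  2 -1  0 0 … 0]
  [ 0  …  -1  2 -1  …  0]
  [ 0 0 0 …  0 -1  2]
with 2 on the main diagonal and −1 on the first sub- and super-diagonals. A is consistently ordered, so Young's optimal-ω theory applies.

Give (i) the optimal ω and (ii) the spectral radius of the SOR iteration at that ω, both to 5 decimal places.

ω* = 1.96263, ρ_SOR = 0.96263

½·tridiag(1,0,1) at n=164: λ_k = cos(kπ/165); max |λ| at k=1 ⇒ ρ_J = cos(π/165) ≈ 0.99982.
1 − cos²(π/165) = sin²(π/165) ⇒ √(1−ρ_J²) = sin(π/165) = 0.019039.
So ω* = 2/1.019039 = 1.96263 (Young).
Hence ρ(B_{ω*}) = 1.96263 − 1 = 0.96263.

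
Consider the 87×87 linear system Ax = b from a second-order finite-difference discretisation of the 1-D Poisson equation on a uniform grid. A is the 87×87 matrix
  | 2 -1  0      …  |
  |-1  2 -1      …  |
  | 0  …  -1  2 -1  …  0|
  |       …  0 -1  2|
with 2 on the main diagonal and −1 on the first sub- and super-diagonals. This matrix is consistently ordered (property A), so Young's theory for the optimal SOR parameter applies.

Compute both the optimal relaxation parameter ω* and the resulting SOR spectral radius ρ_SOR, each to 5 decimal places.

ω* = 1.93108, ρ_SOR = 0.93108

spectrum of D⁻¹(L+U) = {cos(kπ/88) : 1≤k≤87}; ρ_J = cos(π/88) = 0.99936.
root = sin(π/88) = 0.035692  (since 1−cos² = sin²).
ω* = 2/(1+0.035692) = 1.93108
[ρ_SOR] ω* − 1 = 0.93108.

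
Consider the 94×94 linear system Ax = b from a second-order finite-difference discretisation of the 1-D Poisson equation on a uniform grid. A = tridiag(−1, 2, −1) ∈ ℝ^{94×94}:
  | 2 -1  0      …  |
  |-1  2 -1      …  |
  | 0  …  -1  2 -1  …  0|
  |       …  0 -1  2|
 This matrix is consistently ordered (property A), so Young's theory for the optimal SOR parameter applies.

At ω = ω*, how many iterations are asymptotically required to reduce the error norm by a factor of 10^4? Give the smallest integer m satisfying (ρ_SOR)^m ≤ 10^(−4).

m = 140

[ρ_J] n=94: ρ(B_J) = cos(π/(n+1)) = cos(π/95) = 0.9994533.
1 − cos²(π/95) = sin²(π/95) ⇒ √(1−ρ_J²) = sin(π/95) = 0.0330634.
ω* = 2/(1+0.0330634) = 1.9359896
and ρ(B_{ω*}) = 1.9359896 − 1 = 0.9359896.
m ≥ 4·ln10 / (−ln 0.9359896) = 139.232; smallest integer m = 140.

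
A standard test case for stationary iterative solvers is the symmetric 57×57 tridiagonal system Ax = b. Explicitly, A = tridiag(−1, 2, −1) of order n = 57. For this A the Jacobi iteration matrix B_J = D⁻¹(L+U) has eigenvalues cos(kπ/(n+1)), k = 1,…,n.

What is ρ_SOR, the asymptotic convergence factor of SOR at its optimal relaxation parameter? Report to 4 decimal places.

spectrum of D⁻¹(L+U) = {cos(kπ/58) : 1≤k≤57}; ρ_J = cos(π/58) = 0.9985.
√(1−ρ_J²) = |sin(π/58)| = 0.05414
ω* = 2/(1+0.05414) = 1.8973
ρ(B_{ω*}) = ω*−1 = 0.8973

ρ_SOR = 0.8973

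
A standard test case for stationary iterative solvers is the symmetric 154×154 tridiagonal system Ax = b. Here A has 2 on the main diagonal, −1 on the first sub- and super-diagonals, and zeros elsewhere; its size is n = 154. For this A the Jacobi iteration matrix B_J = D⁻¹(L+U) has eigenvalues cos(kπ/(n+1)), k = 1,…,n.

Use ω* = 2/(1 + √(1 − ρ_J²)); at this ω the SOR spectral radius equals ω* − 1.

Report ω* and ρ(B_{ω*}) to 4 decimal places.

ω* = 1.9603, ρ_SOR = 0.9603

n=154: λ(B_J) = 1 − λ(A)/2 = cos(kπ/155); k=1 gives ρ_J = 0.9998.
√(1 − cos²(π/155)) = sin(π/155) ≈ 0.02027.
Then 2/(1+√(1−ρ_J²)) = 2/(1+0.02027); ω* = 2/1.02027 = 1.9603.
ρ(B_{ω*}) = ω*−1 = 0.9603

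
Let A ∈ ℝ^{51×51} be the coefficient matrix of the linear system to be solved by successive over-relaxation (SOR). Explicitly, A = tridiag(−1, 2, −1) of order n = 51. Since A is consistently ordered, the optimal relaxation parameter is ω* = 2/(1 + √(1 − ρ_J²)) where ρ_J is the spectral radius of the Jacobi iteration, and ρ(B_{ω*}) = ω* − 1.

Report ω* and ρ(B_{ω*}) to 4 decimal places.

n=51: λ(B_J) = 1 − λ(A)/2 = cos(kπ/52); k=1 gives ρ_J = 0.9982.
√(1−ρ_J²) = |sin(π/52)| = 0.06038
So ω* = 2/1.06038 = 1.8861 (Young).
ρ_SOR = ω* − 1 ≈ 0.8861.

ω* = 1.8861, ρ_SOR = 0.8861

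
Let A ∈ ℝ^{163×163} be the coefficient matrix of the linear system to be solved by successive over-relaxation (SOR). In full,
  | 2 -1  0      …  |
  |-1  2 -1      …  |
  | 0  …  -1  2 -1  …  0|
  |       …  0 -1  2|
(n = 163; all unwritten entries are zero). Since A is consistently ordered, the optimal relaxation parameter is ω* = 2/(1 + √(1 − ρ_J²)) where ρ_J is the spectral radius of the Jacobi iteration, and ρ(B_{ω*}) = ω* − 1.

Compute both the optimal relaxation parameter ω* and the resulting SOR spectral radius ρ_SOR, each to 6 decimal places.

ω* = 1.962410, ρ_SOR = 0.962410

½·tridiag(1,0,1) at n=163: λ_k = cos(kπ/164); max |λ| at k=1 ⇒ ρ_J = cos(π/164) ≈ 0.999817.
√(1 − cos²(π/164)) = sin(π/164) ≈ 0.0191549.
Young: ω* = 2/(1+√(1−ρ_J²)) = 2/(1+0.0191549) = 2/1.0191549 = 1.962410.
At ω = 1.962410 every |λ(B_ω)| = ω−1, so ρ_SOR = 0.962410.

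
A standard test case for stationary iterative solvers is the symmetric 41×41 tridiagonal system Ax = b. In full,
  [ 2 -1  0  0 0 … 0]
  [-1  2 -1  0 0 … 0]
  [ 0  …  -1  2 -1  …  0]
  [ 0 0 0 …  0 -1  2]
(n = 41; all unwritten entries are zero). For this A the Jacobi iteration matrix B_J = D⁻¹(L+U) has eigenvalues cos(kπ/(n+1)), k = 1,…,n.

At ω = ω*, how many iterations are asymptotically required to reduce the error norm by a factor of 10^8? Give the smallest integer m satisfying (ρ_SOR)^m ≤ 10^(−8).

m = 124

n=41: λ(B_J) = 1 − λ(A)/2 = cos(kπ/42); k=1 gives ρ_J = 0.9972038.
√(1−ρ_J²) = |sin(π/42)| = 0.0747301
ω* = 2/(1 + 0.0747301) = 2/1.0747301 = 1.8609323.
[ρ_SOR] ω* − 1 = 0.8609323.
m ≥ 8·ln10 / (−ln 0.8609323) = 123.019; smallest integer m = 124.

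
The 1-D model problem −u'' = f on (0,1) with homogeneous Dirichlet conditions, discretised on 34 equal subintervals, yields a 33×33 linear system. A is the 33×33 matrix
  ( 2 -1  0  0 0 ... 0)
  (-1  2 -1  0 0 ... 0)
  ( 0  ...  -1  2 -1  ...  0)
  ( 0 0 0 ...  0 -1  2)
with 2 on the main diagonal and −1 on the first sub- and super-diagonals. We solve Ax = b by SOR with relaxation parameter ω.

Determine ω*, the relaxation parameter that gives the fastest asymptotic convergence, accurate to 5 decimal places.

[ρ_J] n=33: ρ(B_J) = cos(π/(n+1)) = cos(π/34) = 0.99573.
√(1−ρ_J²) = |sin(π/34)| = 0.092268
Then 2/(1+√(1−ρ_J²)) = 2/(1+0.092268); ω* = 2/1.092268 = 1.83105.
Hence ρ(B_{ω*}) = 1.83105 − 1 = 0.83105.

ω* = 1.83105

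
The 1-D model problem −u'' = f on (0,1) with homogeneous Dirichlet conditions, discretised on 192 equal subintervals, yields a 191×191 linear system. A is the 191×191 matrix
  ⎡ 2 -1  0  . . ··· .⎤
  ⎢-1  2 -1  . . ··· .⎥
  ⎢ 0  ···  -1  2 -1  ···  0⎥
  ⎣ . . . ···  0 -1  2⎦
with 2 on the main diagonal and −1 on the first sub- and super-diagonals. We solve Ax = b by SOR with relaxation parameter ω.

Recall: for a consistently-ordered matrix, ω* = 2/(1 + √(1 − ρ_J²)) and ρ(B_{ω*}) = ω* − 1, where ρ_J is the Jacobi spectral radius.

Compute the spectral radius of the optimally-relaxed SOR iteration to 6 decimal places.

spectrum of D⁻¹(L+U) = {cos(kπ/192) : 1≤k≤191}; ρ_J = cos(π/192) = 0.999866.
1 − cos²(π/192) = sin²(π/192) ⇒ √(1−ρ_J²) = sin(π/192) = 0.0163617.
ω* = 2 / (1 + 0.0163617) = 2 / 1.0163617 ≈ 1.967803.
ρ_SOR = ω* − 1 ≈ 0.967803.

ρ_SOR = 0.967803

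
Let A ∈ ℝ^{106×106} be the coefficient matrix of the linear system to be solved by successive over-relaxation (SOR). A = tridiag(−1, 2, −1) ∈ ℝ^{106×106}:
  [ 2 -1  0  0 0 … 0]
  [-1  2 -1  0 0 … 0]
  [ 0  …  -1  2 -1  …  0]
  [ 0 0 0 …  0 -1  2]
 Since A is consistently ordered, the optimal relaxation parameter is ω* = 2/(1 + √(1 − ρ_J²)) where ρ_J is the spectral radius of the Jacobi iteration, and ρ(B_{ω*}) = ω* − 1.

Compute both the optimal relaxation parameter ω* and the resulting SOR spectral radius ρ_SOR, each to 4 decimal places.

[ρ_J] n=106: ρ(B_J) = cos(π/(n+1)) = cos(π/107) = 0.9996.
√(1 − cos²(π/107)) = sin(π/107) ≈ 0.02936.
[ω*] 2 ÷ (1 + 0.02936) = 2 ÷ 1.02936 = 1.9430.
Hence ρ(B_{ω*}) = 1.9430 − 1 = 0.9430.

ω* = 1.9430, ρ_SOR = 0.9430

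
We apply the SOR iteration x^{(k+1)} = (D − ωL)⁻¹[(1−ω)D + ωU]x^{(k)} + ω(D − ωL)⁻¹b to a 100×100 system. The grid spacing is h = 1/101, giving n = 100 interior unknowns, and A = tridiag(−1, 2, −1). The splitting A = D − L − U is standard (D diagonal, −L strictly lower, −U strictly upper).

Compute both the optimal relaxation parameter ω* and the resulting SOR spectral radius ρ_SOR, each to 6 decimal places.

ρ_J = max_k |cos(kπ/101)| = cos(π/101) = 0.999516
√(1−ρ_J²) simplifies to sin(π/101) = 0.0310999.
ω* = 2/(1+0.0310999) = 1.939676
At ω = 1.939676 every |λ(B_ω)| = ω−1, so ρ_SOR = 0.939676.

ω* = 1.939676, ρ_SOR = 0.939676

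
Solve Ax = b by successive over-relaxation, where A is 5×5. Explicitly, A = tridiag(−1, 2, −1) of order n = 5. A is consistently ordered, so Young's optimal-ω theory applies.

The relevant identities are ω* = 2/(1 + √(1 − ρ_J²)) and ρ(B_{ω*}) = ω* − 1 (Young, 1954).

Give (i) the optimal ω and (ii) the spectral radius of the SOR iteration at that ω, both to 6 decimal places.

B_J for the 5×5 system has eigenvalues cos(kπ/6); ρ_J = cos(π/6) = 0.866025.
1 − cos²(π/6) = sin²(π/6) ⇒ √(1−ρ_J²) = sin(π/6) = 0.5000000.
So ω* = 2/1.5000000 = 1.333333 (Young).
At ω = 1.333333 every |λ(B_ω)| = ω−1, so ρ_SOR = 0.333333.

ω* = 1.333333, ρ_SOR = 0.333333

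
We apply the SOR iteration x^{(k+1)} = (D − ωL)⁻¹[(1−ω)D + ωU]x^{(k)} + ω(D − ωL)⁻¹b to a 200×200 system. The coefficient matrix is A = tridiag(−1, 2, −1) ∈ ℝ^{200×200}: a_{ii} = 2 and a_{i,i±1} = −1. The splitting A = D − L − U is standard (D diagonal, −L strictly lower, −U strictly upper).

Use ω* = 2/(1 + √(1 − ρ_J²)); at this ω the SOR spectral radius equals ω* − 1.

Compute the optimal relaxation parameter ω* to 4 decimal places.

ω* = 1.9692

With n=200, ρ(Jacobi) = cos(π/201) = 0.9999.
√(1−ρ_J²) = |sin(π/201)| = 0.01563
Then 2/(1+√(1−ρ_J²)) = 2/(1+0.01563); ω* = 2/1.01563 = 1.9692.
[ρ_SOR] ω* − 1 = 0.9692.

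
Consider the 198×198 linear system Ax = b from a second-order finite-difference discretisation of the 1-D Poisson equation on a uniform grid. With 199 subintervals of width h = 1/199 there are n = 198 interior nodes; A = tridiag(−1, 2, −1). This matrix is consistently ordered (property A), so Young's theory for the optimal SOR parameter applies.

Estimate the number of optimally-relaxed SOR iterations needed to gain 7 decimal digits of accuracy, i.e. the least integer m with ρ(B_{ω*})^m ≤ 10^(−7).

m = 511

spectrum of D⁻¹(L+U) = {cos(kπ/199) : 1≤k≤198}; ρ_J = cos(π/199) = 0.9998754.
√(1−ρ_J²) simplifies to sin(π/199) = 0.0157862.
Then 2/(1+√(1−ρ_J²)) = 2/(1+0.0157862); ω* = 2/1.0157862 = 1.9689183.
At ω = 1.9689183 every |λ(B_ω)| = ω−1, so ρ_SOR = 0.9689183.
Need (0.9689183)^m ≤ 10^(−7): m ≥ 7·ln10/|ln 0.9689183| = 16.1181/0.031575 = 510.470 ⇒ m = 511.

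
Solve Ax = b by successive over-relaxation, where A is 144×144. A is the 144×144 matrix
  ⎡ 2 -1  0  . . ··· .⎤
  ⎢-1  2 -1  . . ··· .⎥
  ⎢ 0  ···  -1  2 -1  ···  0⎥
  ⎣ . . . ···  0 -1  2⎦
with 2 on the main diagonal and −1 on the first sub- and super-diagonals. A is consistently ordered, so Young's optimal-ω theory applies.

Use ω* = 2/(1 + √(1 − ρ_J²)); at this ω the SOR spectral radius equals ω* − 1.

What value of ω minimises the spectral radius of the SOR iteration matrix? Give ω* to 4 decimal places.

ρ_J = max_k |cos(kπ/145)| = cos(π/145) = 0.9998
1 − cos²(π/145) = sin²(π/145) ⇒ √(1−ρ_J²) = sin(π/145) = 0.02166.
Young: ω* = 2/(1+√(1−ρ_J²)) = 2/(1+0.02166) = 2/1.02166 = 1.9576.
ρ(B_{ω*}) = ω*−1 = 0.9576

ω* = 1.9576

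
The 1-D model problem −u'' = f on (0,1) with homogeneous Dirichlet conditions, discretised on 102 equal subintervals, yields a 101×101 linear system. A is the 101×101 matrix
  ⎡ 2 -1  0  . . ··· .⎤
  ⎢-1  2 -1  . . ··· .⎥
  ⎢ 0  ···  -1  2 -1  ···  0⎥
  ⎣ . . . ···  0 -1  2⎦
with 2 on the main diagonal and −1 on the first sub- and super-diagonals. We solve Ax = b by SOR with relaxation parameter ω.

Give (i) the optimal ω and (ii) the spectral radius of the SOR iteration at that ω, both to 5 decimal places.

ω* = 1.94025, ρ_SOR = 0.94025

½·tridiag(1,0,1) at n=101: λ_k = cos(kπ/102); max |λ| at k=1 ⇒ ρ_J = cos(π/102) ≈ 0.99953.
√(1 − cos²(π/102)) = sin(π/102) ≈ 0.030795.
ω* = 2/(1+0.030795) = 1.94025
Hence ρ(B_{ω*}) = 1.94025 − 1 = 0.94025.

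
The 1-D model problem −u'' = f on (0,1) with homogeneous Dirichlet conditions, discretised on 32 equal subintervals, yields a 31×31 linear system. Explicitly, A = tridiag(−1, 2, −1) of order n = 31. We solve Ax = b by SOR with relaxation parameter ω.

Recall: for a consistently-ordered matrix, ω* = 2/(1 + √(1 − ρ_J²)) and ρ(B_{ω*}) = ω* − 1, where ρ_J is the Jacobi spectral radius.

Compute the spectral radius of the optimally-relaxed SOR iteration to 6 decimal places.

½·tridiag(1,0,1) at n=31: λ_k = cos(kπ/32); max |λ| at k=1 ⇒ ρ_J = cos(π/32) ≈ 0.995185.
√(1 − cos²(π/32)) = sin(π/32) ≈ 0.0980171.
So ω* = 2/1.0980171 = 1.821465 (Young).
At ω = 1.821465 every |λ(B_ω)| = ω−1, so ρ_SOR = 0.821465.

ρ_SOR = 0.821465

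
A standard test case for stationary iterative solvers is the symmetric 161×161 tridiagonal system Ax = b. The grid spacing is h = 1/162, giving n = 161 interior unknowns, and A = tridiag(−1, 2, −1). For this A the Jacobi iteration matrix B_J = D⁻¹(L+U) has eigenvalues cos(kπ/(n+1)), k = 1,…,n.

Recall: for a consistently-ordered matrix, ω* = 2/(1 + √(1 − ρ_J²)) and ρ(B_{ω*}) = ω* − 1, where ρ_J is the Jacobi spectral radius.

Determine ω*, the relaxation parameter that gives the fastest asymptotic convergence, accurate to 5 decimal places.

n=161: λ(B_J) = 1 − λ(A)/2 = cos(kπ/162); k=1 gives ρ_J = 0.99981.
√(1−ρ_J²) simplifies to sin(π/162) = 0.019391.
So ω* = 2/1.019391 = 1.96196 (Young).
ρ_SOR = ω* − 1 ≈ 0.96196.

ω* = 1.96196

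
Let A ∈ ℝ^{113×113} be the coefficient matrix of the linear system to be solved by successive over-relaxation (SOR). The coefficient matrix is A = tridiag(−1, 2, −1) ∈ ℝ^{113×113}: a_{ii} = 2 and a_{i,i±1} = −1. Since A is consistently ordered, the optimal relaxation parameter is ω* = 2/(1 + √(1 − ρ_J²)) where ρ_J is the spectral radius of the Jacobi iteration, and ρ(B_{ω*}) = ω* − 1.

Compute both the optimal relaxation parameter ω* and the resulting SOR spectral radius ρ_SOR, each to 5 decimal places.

n=113: λ(B_J) = 1 − λ(A)/2 = cos(kπ/114); k=1 gives ρ_J = 0.99962.
√(1−ρ_J²) = |sin(π/114)| = 0.027554
Then 2/(1+√(1−ρ_J²)) = 2/(1+0.027554); ω* = 2/1.027554 = 1.94637.
ρ_SOR = ω* − 1 ≈ 0.94637.

ω* = 1.94637, ρ_SOR = 0.94637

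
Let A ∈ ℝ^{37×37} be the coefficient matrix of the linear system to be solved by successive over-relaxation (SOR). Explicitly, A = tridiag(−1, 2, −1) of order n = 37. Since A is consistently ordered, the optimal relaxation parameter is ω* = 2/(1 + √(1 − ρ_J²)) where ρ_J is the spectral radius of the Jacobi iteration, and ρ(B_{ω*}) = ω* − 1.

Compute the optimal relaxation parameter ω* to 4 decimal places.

n=37: λ(B_J) = 1 − λ(A)/2 = cos(kπ/38); k=1 gives ρ_J = 0.9966.
√(1−ρ_J²) simplifies to sin(π/38) = 0.08258.
ω* = 2 / (1 + 0.08258) = 2 / 1.08258 ≈ 1.8474.
Hence ρ(B_{ω*}) = 1.8474 − 1 = 0.8474.

ω* = 1.8474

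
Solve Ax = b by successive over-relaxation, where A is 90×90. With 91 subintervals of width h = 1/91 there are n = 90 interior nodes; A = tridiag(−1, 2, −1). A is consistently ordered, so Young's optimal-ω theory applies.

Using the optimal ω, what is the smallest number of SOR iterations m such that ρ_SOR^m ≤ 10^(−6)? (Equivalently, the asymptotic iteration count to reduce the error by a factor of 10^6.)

n=90: λ(B_J) = 1 − λ(A)/2 = cos(kπ/91); k=1 gives ρ_J = 0.9994041.
root = sin(π/91) = 0.0345161  (since 1−cos² = sin²).
So ω* = 2/1.0345161 = 1.9332710 (Young).
[ρ_SOR] ω* − 1 = 0.9332710.
6·ln10 = 13.8155; −ln(0.9332710) = 0.0690597; m = ⌈13.8155/0.0690597⌉ = ⌈200.052⌉ = 201.

m = 201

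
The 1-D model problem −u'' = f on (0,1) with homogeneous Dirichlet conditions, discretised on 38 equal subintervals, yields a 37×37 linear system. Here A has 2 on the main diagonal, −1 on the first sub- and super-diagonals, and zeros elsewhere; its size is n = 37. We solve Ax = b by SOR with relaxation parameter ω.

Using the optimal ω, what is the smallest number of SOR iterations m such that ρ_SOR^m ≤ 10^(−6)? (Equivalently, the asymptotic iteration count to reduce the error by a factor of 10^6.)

B_J for the 37×37 system has eigenvalues cos(kπ/38); ρ_J = cos(π/38) = 0.9965845.
root = sin(π/38) = 0.0825793  (since 1−cos² = sin²).
Young: ω* = 2/(1+√(1−ρ_J²)) = 2/(1+0.0825793) = 2/1.0825793 = 1.8474397.
ρ(B_{ω*}) = ω*−1 = 0.8474397
6·ln10 = 13.8155; −ln(0.8474397) = 0.165536; m = ⌈13.8155/0.165536⌉ = ⌈83.459⌉ = 84.

m = 84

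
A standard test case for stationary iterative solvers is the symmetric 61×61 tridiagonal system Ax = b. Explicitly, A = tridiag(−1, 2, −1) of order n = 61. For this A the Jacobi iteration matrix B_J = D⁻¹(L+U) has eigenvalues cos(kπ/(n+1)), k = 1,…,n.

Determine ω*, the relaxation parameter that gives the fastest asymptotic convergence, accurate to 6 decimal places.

ω* = 1.903585

ρ_J = max_k |cos(kπ/62)| = cos(π/62) = 0.998717
√(1 − cos²(π/62)) = sin(π/62) ≈ 0.0506492.
ω* = 2/(1 + 0.0506492) = 2/1.0506492 = 1.903585.
ρ_SOR = ω* − 1 ≈ 0.903585.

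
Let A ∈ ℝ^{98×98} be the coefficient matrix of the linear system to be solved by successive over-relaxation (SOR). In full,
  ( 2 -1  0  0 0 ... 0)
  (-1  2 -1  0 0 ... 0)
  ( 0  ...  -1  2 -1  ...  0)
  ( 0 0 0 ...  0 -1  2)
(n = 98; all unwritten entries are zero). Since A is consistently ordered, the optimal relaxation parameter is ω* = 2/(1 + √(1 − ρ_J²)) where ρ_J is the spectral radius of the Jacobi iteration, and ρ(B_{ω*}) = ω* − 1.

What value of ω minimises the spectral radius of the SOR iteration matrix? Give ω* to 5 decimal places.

spectrum of D⁻¹(L+U) = {cos(kπ/99) : 1≤k≤98}; ρ_J = cos(π/99) = 0.99950.
root = sin(π/99) = 0.031728  (since 1−cos² = sin²).
So ω* = 2/1.031728 = 1.93850 (Young).
and ρ(B_{ω*}) = 1.93850 − 1 = 0.93850.

ω* = 1.93850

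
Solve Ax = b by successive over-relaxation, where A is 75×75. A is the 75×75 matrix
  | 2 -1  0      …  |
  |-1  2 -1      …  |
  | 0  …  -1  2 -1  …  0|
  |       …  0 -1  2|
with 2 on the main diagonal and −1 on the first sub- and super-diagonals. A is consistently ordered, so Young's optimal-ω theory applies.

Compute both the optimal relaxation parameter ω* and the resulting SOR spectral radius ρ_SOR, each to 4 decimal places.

B_J for the 75×75 system has eigenvalues cos(kπ/76); ρ_J = cos(π/76) = 0.9991.
1 − cos²(π/76) = sin²(π/76) ⇒ √(1−ρ_J²) = sin(π/76) = 0.04132.
ω* = 2/(1 + 0.04132) = 2/1.04132 = 1.9206.
At ω = 1.9206 every |λ(B_ω)| = ω−1, so ρ_SOR = 0.9206.

ω* = 1.9206, ρ_SOR = 0.9206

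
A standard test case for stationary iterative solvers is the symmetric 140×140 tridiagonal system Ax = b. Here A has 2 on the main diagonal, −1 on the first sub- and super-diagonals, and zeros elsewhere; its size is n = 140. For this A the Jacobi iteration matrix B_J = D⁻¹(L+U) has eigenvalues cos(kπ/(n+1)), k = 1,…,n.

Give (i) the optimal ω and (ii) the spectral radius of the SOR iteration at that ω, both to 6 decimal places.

ω* = 1.956413, ρ_SOR = 0.956413

B_J for the 140×140 system has eigenvalues cos(kπ/141); ρ_J = cos(π/141) = 0.999752.
√(1−ρ_J²) simplifies to sin(π/141) = 0.0222790.
Then 2/(1+√(1−ρ_J²)) = 2/(1+0.0222790); ω* = 2/1.0222790 = 1.956413.
and ρ(B_{ω*}) = 1.956413 − 1 = 0.956413.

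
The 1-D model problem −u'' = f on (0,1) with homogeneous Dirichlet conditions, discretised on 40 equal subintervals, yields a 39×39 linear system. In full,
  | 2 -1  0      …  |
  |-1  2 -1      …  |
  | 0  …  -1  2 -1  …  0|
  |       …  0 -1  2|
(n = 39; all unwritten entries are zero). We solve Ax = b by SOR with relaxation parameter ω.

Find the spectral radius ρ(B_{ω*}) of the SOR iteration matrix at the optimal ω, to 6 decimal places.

ρ_SOR = 0.854498

spectrum of D⁻¹(L+U) = {cos(kπ/40) : 1≤k≤39}; ρ_J = cos(π/40) = 0.996917.
√(1−ρ_J²) simplifies to sin(π/40) = 0.0784591.
[ω*] 2 ÷ (1 + 0.0784591) = 2 ÷ 1.0784591 = 1.854498.
ρ(B_{ω*}) = ω*−1 = 0.854498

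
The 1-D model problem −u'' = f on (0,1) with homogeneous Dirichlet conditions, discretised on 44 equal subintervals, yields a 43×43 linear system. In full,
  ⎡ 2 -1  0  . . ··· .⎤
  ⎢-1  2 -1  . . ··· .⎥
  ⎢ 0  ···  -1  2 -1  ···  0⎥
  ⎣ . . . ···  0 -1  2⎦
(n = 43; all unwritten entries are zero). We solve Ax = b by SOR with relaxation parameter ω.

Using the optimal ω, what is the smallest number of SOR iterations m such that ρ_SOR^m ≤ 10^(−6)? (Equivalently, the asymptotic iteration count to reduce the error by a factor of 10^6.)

m = 97

B_J for the 43×43 system has eigenvalues cos(kπ/44); ρ_J = cos(π/44) = 0.9974521.
√(1−ρ_J²) = |sin(π/44)| = 0.0713392
Then 2/(1+√(1−ρ_J²)) = 2/(1+0.0713392); ω* = 2/1.0713392 = 1.8668224.
and ρ(B_{ω*}) = 1.8668224 − 1 = 0.8668224.
ρ_SOR^m ≤ 10^(−6) ⇔ m ≥ 6·ln10/(−ln 0.8668224) = 13.8155/0.142921 = 96.665; m = ⌈96.665⌉ = 97.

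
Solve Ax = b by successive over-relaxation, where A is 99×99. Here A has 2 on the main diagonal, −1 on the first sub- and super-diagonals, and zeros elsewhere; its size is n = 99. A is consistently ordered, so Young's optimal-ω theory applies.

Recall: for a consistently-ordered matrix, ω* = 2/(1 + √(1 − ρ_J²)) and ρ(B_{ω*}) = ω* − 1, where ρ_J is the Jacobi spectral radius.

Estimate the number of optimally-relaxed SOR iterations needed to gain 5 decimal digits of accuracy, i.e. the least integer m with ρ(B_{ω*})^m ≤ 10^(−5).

m = 184

spectrum of D⁻¹(L+U) = {cos(kπ/100) : 1≤k≤99}; ρ_J = cos(π/100) = 0.9995066.
1 − cos²(π/100) = sin²(π/100) ⇒ √(1−ρ_J²) = sin(π/100) = 0.0314108.
ω* = 2/(1 + 0.0314108) = 2/1.0314108 = 1.9390916.
and ρ(B_{ω*}) = 1.9390916 − 1 = 0.9390916.
(0.9390916)^m ≤ 10^{−5}  ⇒  m·ln(0.9390916) ≤ −5·ln10  ⇒  m ≥ 183.203  ⇒  m = 184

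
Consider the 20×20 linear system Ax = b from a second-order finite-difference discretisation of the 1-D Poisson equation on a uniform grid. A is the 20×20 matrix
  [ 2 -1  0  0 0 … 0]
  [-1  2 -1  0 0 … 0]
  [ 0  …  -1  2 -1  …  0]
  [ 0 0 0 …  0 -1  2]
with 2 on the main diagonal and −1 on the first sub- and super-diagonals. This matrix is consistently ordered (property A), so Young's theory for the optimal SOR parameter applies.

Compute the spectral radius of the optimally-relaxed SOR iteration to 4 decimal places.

ρ_SOR = 0.7406

B_J for the 20×20 system has eigenvalues cos(kπ/21); ρ_J = cos(π/21) = 0.9888.
√(1−ρ_J²) simplifies to sin(π/21) = 0.14904.
ω* = 2 / (1 + 0.14904) = 2 / 1.14904 ≈ 1.7406.
At ω = 1.7406 every |λ(B_ω)| = ω−1, so ρ_SOR = 0.7406.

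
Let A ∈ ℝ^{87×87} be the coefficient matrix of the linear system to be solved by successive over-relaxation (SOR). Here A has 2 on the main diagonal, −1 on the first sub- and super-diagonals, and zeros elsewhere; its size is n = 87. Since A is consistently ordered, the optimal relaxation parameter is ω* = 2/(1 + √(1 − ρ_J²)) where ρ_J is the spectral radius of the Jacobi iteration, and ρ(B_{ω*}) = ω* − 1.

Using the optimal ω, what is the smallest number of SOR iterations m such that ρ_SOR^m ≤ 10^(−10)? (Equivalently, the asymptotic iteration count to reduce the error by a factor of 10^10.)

m = 323

½·tridiag(1,0,1) at n=87: λ_k = cos(kπ/88); max |λ| at k=1 ⇒ ρ_J = cos(π/88) ≈ 0.9993628.
√(1 − cos²(π/88)) = sin(π/88) ≈ 0.0356923.
Young: ω* = 2/(1+√(1−ρ_J²)) = 2/(1+0.0356923) = 2/1.0356923 = 1.9310755.
ρ(B_{ω*}) = ω*−1 = 0.9310755
ρ_SOR^m ≤ 10^(−10) ⇔ m ≥ 10·ln10/(−ln 0.9310755) = 23.0259/0.0714149 = 322.424; m = ⌈322.424⌉ = 323.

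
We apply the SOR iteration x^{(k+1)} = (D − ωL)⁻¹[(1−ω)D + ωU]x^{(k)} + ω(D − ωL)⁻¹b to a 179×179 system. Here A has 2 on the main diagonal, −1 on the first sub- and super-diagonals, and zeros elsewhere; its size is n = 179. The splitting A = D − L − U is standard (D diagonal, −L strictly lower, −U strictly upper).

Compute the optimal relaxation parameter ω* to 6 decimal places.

B_J for the 179×179 system has eigenvalues cos(kπ/180); ρ_J = cos(π/180) = 0.999848.
1 − cos²(π/180) = sin²(π/180) ⇒ √(1−ρ_J²) = sin(π/180) = 0.0174524.
Young: ω* = 2/(1+√(1−ρ_J²)) = 2/(1+0.0174524) = 2/1.0174524 = 1.965694.
ρ(B_{ω*}) = ω*−1 = 0.965694

ω* = 1.965694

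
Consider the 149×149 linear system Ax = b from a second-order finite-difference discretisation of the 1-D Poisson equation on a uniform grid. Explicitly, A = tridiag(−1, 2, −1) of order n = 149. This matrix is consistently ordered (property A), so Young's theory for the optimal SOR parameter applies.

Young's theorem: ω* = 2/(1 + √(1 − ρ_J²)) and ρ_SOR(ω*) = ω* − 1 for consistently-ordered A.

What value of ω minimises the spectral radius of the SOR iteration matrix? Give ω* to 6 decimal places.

ω* = 1.958974

ρ_J = max_k |cos(kπ/150)| = cos(π/150) = 0.999781
√(1−ρ_J²) = |sin(π/150)| = 0.0209424
So ω* = 2/1.0209424 = 1.958974 (Young).
ρ_SOR = ω* − 1 ≈ 0.958974.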